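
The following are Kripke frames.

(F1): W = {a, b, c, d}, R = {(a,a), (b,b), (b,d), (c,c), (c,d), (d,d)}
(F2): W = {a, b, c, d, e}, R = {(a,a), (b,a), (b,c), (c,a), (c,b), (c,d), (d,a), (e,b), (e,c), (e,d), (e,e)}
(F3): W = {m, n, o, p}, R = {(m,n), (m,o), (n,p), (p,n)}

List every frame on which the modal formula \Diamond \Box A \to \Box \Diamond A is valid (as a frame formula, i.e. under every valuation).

(F1)

Frame correspondent (Sahlqvist): \forall x \forall y \forall z (Rxy \wedge Rxz \to \exists w (Ryw \wedge Rzw)) — i.e. convergence.
(F1): condition met.
(F2): fails — Ree and Red but e and d have no common successor.
(F3): fails — Rmo and Rmo but o and o have no common successor.
Valid on: (F1).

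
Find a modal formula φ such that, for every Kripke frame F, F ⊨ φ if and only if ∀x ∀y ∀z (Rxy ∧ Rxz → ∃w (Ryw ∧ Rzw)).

A defining formula is ◇□p → □◇p (the .2 axiom).

◇□p → □◇p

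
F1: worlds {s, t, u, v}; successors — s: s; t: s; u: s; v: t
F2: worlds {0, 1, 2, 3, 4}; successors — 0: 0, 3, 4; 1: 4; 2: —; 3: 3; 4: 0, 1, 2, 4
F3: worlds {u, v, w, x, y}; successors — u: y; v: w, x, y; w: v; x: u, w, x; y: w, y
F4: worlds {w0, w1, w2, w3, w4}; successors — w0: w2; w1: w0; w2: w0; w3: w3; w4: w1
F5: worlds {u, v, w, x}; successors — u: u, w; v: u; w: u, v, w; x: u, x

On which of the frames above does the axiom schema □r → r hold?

none

Frame correspondent (Sahlqvist): ∀x Rxx — i.e. reflexivity.
F1: fails — world t does not see itself.
F2: fails — world 1 does not see itself.
F3: fails — world u does not see itself.
F4: fails — world w0 does not see itself.
F5: fails — world v does not see itself.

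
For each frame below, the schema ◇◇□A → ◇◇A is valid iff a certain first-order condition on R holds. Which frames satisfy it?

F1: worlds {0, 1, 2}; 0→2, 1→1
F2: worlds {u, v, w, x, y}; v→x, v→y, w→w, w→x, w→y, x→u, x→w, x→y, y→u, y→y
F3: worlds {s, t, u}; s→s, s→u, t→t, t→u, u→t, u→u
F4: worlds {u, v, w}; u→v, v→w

F1, F3

The schema corresponds to a generalized confluence (Geach) condition: ∀x ∀y (xR²y → ∃w (yRw ∧ xR²w)).
F1: satisfies the condition.
F2: fails — vR²u but no t with uRt and vR²t.
F3: satisfies the condition.
F4: fails — uR²w but no t with wRt and uR²t.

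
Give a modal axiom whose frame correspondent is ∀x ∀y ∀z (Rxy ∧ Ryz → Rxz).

□ψ → □□ψ

A defining formula is □ψ → □□ψ (the 4 axiom).
Suppose □ψ→□□ψ is valid. Take Rxy, Ryz and set V(ψ)={w : Rxw}. Then □ψ at x, so □□ψ at x, so □ψ at y, so ψ at z, i.e. Rxz.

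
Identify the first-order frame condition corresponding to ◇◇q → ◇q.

Equivalently (dual form): □q → □□q.
Suppose □q→□□q is valid. Take Rxy, Ryz and set V(q)={w : Rxw}. Then □q at x, so □□q at x, so □q at y, so q at z, i.e. Rxz.

transitivity: ∀x ∀y ∀z (Rxy ∧ Ryz → Rxz)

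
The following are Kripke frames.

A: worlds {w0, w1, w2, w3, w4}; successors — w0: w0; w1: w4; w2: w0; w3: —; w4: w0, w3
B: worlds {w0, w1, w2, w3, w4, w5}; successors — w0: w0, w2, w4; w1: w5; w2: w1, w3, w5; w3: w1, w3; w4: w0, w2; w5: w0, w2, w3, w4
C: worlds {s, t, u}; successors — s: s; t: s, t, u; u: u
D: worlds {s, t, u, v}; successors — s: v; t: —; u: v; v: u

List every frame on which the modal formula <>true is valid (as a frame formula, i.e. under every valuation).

The schema corresponds to seriality: forall x exists y Rxy.
A: fails — world w3 has no successor.
B: ✓.
C: ✓.
D: fails — world t has no successor.
Valid on: B, C.

B, C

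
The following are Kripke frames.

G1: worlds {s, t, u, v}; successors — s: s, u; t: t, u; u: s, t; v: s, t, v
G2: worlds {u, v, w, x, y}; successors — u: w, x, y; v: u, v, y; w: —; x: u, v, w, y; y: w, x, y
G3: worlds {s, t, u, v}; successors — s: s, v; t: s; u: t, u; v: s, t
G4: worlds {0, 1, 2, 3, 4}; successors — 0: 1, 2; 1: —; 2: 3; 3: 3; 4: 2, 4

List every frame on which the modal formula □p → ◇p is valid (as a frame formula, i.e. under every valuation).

G1, G3

The schema corresponds to seriality: ∀x ∃y Rxy.
G1: ✓.
G2: fails — world w has no successor.
G3: ✓.
G4: fails — world 1 has no successor.
Valid on: G1, G3.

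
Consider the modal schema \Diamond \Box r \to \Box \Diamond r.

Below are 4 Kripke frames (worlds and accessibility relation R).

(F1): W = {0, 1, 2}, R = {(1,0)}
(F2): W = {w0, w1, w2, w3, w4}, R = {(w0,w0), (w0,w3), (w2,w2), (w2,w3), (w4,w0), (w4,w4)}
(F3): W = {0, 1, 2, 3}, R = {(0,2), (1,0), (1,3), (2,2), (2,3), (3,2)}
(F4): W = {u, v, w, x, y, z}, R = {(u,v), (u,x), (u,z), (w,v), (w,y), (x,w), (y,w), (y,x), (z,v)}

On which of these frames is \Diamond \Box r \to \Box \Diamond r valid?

(F3)

The schema corresponds to convergence: \forall x \forall y \forall z (Rxy \wedge Rxz \to \exists w (Ryw \wedge Rzw)).
(F1): fails — R10 and R10 but 0 and 0 have no common successor.
(F2): fails — Rw0w0 and Rw0w3 but w0 and w3 have no common successor.
(F3): condition met.
(F4): fails — Ruv and Ruv but v and v have no common successor.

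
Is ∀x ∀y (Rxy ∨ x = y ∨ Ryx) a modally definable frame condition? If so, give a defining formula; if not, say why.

Not modally definable

Modal frame validity is preserved under disjoint unions.
Take 4 disjoint single-world reflexive frames: each is trivially connected, but their disjoint union has 4 worlds with no edge between distinct components, so it is not connected.
So the class is not modally definable.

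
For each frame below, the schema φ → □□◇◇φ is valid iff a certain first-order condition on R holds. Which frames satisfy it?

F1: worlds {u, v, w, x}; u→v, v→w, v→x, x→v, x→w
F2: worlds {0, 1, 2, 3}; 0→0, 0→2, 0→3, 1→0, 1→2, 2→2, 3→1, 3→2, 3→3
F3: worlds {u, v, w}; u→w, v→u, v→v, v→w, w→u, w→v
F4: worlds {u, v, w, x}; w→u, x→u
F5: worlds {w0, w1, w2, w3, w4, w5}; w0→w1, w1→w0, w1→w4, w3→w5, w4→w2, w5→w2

F4

This is the axiom for a generalized confluence (Geach) condition; its first-order frame correspondent is ∀x ∀z (xR²z → ∃w (x = w ∧ zR²w)).
F1: fails — uR²w but no t with u=t and wR²t.
F2: fails — 0R²2 but no w with 0=w and 2R²w.
F3: fails — wR²u but no t with w=t and uR²t.
F4: condition met.
F5: fails — w0R²w4 but no w with w0=w and w4R²w.
Valid on: F4.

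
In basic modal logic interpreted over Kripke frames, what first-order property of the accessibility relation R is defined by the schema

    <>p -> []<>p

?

Suppose ◇p→□◇p is valid. Take Rxy, Rxz and set V(p)={y}. Then ◇p at x, so □◇p at x, so ◇p at z, so some w with Rzw has p; w=y, i.e. Rzy. By symmetry of the argument, Ryz.

the Euclidean property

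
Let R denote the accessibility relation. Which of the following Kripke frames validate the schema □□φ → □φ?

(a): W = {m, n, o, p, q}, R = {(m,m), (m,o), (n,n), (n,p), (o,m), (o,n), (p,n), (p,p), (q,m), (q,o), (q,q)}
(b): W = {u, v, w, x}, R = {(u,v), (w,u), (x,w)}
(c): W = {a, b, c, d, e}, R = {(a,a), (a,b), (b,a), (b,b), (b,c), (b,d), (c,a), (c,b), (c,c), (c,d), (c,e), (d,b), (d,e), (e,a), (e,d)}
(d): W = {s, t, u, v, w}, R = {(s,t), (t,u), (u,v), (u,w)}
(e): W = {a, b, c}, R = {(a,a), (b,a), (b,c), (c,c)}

(a), (e)

Frame correspondent (Sahlqvist): ∀x ∀y (Rxy → ∃z (Rxz ∧ Rzy)) — i.e. density.
(a): satisfies the condition.
(b): fails — Ruv but no z with Ruz and Rzv.
(c): fails — Red but no z with Rez and Rzd.
(d): fails — Rtu but no z with Rtz and Rzu.
(e): satisfies the condition.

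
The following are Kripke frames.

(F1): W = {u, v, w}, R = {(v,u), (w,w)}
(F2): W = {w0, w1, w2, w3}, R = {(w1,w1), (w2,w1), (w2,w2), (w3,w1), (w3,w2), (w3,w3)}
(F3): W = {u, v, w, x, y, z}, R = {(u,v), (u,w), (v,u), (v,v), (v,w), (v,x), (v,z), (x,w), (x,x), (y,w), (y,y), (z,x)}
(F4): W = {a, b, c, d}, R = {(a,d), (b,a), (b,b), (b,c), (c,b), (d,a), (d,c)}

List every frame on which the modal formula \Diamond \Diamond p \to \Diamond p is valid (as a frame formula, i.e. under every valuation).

Frame correspondent (Sahlqvist): \forall x \forall y \forall z (Rxy \wedge Ryz \to Rxz) — i.e. transitivity.
(F1): holds.
(F2): holds.
(F3): fails — Ruv and Rvz but not Ruz.
(F4): fails — Rdc and Rcb but not Rdb.
Valid on: (F1), (F2).

(F1), (F2)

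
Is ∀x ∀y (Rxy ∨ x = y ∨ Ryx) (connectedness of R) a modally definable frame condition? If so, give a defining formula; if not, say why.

No — not modally definable

If a class were modally definable it would be closed under disjoint unions (Goldblatt–Thomason).
Take 2 disjoint single-world reflexive frames: each is trivially connected, but their disjoint union has 2 worlds with no edge between distinct components, so it is not connected.
Hence connectedness of R is not modally definable.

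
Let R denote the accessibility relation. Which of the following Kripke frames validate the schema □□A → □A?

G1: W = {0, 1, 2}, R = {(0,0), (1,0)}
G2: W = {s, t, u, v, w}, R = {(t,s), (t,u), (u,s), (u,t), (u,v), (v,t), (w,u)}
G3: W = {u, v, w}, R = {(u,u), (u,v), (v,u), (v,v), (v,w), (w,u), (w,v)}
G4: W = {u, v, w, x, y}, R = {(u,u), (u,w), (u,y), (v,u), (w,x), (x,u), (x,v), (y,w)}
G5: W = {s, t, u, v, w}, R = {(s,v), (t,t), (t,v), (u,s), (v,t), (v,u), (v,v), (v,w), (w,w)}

This is the axiom for density; its first-order frame correspondent is ∀x ∀y (Rxy → ∃z (Rxz ∧ Rzy)).
G1: ✓.
G2: fails — Ruv but no z with Ruz and Rzv.
G3: ✓.
G4: fails — Rwx but no z with Rwz and Rzx.
G5: fails — Rus but no z with Ruz and Rzs.
Valid on: G1, G3.

G1, G3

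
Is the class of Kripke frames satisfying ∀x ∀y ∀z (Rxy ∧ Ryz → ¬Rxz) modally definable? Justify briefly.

No — not modally definable

Modal frame validity is preserved under surjective bounded morphisms.
The 3-cycle (worlds a,b,c with a→b→c→a) is intransitive. Mapping every world to a single reflexive point • is a surjective bounded morphism; the reflexive point is not intransitive (R••∧R•• but R••).
So the class is not modally definable.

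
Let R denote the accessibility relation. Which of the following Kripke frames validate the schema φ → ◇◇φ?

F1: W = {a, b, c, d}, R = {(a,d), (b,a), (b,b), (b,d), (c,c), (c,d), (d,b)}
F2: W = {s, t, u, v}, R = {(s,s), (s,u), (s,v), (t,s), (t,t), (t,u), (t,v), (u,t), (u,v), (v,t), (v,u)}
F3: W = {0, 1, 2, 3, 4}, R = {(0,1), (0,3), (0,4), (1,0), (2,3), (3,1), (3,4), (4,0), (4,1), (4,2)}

F2

The schema corresponds to a generalized confluence (Geach) condition: ∀x ∃w (x = w ∧ xR²w).
F1: fails — at a but no w with a=w and aR²w.
F2: holds.
F3: fails — at 2 but no w with 2=w and 2R²w.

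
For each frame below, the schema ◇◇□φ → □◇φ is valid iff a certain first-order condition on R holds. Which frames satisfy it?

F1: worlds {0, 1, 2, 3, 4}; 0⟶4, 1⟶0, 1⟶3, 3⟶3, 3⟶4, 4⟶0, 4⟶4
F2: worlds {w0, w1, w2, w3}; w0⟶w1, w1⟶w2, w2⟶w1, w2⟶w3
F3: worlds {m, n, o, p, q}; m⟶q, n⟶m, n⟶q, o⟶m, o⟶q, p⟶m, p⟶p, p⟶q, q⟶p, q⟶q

F1, F3

This is the axiom for a generalized confluence (Geach) condition; its first-order frame correspondent is ∀x ∀y ∀z ((xR²y ∧ xRz) → ∃w (yRw ∧ zRw)).
F1: holds.
F2: fails — w0R²w2, w0Rw1 but no w with w2Rw and w1Rw.
F3: holds.
Valid on: F1, F3.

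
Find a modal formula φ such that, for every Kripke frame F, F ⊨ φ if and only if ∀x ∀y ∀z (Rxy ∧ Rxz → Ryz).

◇s → □◇s

The condition is the Euclidean property. The 5 schema ◇s → □◇s defines it.
Suppose ◇s→□◇s is valid. Take Rxy, Rxz and set V(s)={y}. Then ◇s at x, so □◇s at x, so ◇s at z, so some w with Rzw has s; w=y, i.e. Rzy. By symmetry of the argument, Ryz.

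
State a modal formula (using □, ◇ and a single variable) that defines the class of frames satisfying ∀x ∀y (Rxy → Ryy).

□(□q → q)

A defining formula is □(□q → q) (the T□ axiom).
Suppose □(□q→q) is valid. Take Rxy and set V(q)={w : Ryw}. Then at y, □q holds; since □(□q→q) at x, □q→q at y, so q at y, i.e. Ryy.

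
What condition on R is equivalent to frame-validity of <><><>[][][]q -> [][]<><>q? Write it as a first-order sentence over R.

This is a Sahlqvist (Geach-type) schema ◇^3□^3q → □^2◇^2q.
First-order correspondent: forall x forall y forall z ((x R^3 y & x R^2 z) -> exists w (y R^3 w & z R^2 w)).

forall x forall y forall z ((x R^3 y & x R^2 z) -> exists w (y R^3 w & z R^2 w))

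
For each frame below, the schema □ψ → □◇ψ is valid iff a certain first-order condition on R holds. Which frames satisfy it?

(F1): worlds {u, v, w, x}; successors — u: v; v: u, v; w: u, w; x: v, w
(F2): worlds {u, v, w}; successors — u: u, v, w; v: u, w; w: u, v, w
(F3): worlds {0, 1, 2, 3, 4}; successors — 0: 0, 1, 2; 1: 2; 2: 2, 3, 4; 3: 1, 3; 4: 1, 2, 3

(F2)

The schema corresponds to a generalized confluence (Geach) condition: ∀x ∀z (xRz → ∃w (xRw ∧ zRw)).
(F1): fails — wRu but no t with wRt and uRt.
(F2): ✓.
(F3): fails — 3R1 but no w with 3Rw and 1Rw.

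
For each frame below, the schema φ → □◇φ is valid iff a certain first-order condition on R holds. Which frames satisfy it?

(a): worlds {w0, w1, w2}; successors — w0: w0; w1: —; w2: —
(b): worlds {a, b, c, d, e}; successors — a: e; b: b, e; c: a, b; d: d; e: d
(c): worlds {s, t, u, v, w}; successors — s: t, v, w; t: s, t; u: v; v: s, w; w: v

(a)

The schema corresponds to symmetry: ∀x ∀y (Rxy → Ryx).
(a): satisfies the condition.
(b): fails — Rae but not Rea.
(c): fails — Ruv but not Rvu.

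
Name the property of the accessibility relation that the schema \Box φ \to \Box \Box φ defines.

transitivity

This schema is the 4 axiom.
Its frame correspondent is transitivity — \forall x \forall y \forall z (Rxy \wedge Ryz \to Rxz).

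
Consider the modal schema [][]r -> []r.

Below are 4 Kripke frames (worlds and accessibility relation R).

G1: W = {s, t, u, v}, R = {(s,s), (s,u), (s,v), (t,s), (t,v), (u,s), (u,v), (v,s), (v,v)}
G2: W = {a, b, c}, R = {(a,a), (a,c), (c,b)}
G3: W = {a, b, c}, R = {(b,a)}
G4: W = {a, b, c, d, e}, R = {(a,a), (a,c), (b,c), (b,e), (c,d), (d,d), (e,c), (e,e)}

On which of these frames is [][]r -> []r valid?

G1, G4

The schema corresponds to density: forall x forall y (Rxy -> exists z (Rxz & Rzy)).
G1: condition met.
G2: fails — Rcb but no z with Rcz and Rzb.
G3: fails — Rba but no z with Rbz and Rza.
G4: condition met.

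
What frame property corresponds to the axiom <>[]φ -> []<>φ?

Suppose ◇□φ→□◇φ is valid. Take Rxy, Rxz and set V(φ)={w : Ryw}. Then □φ at y so ◇□φ at x, so □◇φ at x, so ◇φ at z, giving w with Rzw and Ryw.
Conversely, on a frame with convergence the schema holds at every world under every valuation.
Frame condition: forall x forall y forall z (Rxy & Rxz -> exists w (Ryw & Rzw)).

convergence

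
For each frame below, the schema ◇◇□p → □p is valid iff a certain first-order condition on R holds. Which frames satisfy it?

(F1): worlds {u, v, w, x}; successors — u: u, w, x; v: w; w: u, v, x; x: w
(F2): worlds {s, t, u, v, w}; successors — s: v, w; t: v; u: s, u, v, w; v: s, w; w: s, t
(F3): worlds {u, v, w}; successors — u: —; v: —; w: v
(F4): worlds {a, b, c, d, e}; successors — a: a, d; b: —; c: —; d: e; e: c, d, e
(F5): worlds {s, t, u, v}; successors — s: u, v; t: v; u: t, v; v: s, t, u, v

Frame correspondent (Sahlqvist): ∀x ∀y ∀z ((xR²y ∧ xRz) → ∃w (yRw ∧ z = w)) — i.e. a generalized confluence (Geach) condition.
(F1): fails — uR²v, uRu but no t with vRt and u=t.
(F2): fails — sR²t, sRw but no w* with tRw* and w=w*.
(F3): holds.
(F4): fails — aR²d, aRa but no w with dRw and a=w.
(F5): fails — sR²t, sRu but no w with tRw and u=w.

(F3)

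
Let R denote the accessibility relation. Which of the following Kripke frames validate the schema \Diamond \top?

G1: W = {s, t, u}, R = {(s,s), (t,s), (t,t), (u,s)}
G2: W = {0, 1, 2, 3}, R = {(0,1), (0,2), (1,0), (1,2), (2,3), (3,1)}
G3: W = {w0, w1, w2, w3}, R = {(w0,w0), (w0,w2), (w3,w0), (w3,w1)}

G1, G2

Frame correspondent (Sahlqvist): \forall x \exists y Rxy — i.e. seriality.
G1: ✓.
G2: ✓.
G3: fails — world w1 has no successor.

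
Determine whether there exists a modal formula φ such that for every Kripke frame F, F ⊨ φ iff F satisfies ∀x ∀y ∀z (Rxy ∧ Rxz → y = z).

Yes: it is partial functionality, defined by the CD schema ◇p → □p.

Definable; ◇p → □p defines it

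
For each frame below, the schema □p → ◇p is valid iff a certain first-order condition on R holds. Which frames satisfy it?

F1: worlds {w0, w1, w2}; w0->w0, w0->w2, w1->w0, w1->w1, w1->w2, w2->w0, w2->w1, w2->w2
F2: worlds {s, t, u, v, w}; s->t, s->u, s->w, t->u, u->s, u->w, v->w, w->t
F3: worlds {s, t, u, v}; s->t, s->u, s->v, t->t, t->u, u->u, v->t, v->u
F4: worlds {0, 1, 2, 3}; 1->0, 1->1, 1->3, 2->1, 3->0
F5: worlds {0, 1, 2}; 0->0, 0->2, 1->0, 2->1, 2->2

F1, F2, F3, F5

This is the axiom for seriality; its first-order frame correspondent is ∀x ∃y Rxy.
F1: holds.
F2: holds.
F3: holds.
F4: fails — world 0 has no successor.
F5: holds.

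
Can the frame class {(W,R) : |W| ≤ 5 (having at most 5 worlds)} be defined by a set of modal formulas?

Not definable by any modal formula

If a class were modally definable it would be closed under disjoint unions (Goldblatt–Thomason).
Any modal formula valid on each of 6 disjoint one-world frames is valid on their disjoint union (validity is preserved under disjoint unions). Each one-world frame has |W|=1≤5, but the union has |W|=6.
Hence having at most 5 worlds is not modally definable.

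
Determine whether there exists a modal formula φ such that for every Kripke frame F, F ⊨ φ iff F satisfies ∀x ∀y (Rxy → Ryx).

Definable; p → □◇p defines it

The condition is symmetry. A defining modal formula is p → □◇p.
Suppose p→□◇p is valid. Take Rxy and set V(p)={x}. Then p at x, so □◇p at x, so ◇p at y, so some z with Ryz has p; z=x, i.e. Ryx.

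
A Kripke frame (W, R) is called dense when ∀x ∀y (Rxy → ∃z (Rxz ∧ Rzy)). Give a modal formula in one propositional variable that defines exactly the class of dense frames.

□□s → □s

This is density; the standard corresponding axiom is C4: □□s → □s.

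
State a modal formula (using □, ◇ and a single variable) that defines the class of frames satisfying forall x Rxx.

□s → s

This is reflexivity; the standard corresponding axiom is T: □s → s.
Suppose □s→s is valid. At any x set V(s)={w : Rxw}. Then □s holds at x, so s holds at x, i.e. Rxx.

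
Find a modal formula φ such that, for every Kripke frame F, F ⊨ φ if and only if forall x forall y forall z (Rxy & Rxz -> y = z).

The condition is partial functionality. The CD schema ◇s → □s defines it.
Suppose ◇s→□s is valid. Take Rxy, Rxz and set V(s)={y}. Then ◇s at x, so □s at x, so s at z, i.e. z=y.

◇s → □s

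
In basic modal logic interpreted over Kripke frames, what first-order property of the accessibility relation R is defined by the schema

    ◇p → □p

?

This is the CD axiom.
Its frame correspondent is partial functionality — ∀x ∀y ∀z (Rxy ∧ Rxz → y = z).

partial functionality: ∀x ∀y ∀z (Rxy ∧ Rxz → y = z)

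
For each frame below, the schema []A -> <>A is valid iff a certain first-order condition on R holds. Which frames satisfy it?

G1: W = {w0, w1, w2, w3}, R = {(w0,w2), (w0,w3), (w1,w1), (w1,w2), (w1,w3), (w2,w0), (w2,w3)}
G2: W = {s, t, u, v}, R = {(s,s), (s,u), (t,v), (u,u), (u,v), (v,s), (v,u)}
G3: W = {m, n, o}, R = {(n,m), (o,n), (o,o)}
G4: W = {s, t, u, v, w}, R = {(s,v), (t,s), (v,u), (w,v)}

This is the axiom for seriality; its first-order frame correspondent is forall x exists y Rxy.
G1: fails — world w3 has no successor.
G2: condition met.
G3: fails — world m has no successor.
G4: fails — world u has no successor.
Valid on: G2.

G2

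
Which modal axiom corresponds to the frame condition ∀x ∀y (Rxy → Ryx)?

p → □◇p

A defining formula is p → □◇p (the B axiom).
Suppose p→□◇p is valid. Take Rxy and set V(p)={x}. Then p at x, so □◇p at x, so ◇p at y, so some z with Ryz has p; z=x, i.e. Ryx.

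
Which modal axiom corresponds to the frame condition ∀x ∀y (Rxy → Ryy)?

The condition is shift-reflexivity. The T□ schema □(□r → r) defines it.

□(□r → r)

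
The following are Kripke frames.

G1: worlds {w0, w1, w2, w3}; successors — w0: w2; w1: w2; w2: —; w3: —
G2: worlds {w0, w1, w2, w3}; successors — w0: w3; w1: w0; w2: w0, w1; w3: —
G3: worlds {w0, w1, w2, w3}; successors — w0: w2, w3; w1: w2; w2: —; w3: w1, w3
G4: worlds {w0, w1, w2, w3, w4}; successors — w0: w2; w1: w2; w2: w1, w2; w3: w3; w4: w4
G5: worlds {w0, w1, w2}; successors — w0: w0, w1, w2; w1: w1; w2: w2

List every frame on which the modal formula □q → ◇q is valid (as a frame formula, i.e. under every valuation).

G4, G5

Frame correspondent (Sahlqvist): ∀x ∃y Rxy — i.e. seriality.
G1: fails — world w2 has no successor.
G2: fails — world w3 has no successor.
G3: fails — world w2 has no successor.
G4: ✓.
G5: ✓.
Valid on: G4, G5.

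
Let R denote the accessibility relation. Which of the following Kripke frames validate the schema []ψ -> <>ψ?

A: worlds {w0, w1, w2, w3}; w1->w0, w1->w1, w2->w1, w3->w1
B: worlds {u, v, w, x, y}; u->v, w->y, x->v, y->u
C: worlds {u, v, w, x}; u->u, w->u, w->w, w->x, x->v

The schema corresponds to seriality: forall x exists y Rxy.
A: fails — world w0 has no successor.
B: fails — world v has no successor.
C: fails — world v has no successor.
Valid on no frame.

none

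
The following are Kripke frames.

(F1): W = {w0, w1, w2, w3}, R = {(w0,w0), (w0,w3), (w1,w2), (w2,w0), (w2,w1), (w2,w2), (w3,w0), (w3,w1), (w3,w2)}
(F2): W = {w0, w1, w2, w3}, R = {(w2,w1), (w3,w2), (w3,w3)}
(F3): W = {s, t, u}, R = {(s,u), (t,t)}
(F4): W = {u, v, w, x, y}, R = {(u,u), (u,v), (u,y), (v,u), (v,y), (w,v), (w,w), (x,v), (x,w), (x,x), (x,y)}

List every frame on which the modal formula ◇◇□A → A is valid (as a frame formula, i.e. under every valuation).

(F3)

Frame correspondent (Sahlqvist): ∀x ∀y (xR²y → ∃w (yRw ∧ x = w)) — i.e. a generalized confluence (Geach) condition.
(F1): fails — w0R²w1 but no w with w1Rw and w0=w.
(F2): fails — w3R²w1 but no w with w1Rw and w3=w.
(F3): condition met.
(F4): fails — uR²y but no t with yRt and u=t.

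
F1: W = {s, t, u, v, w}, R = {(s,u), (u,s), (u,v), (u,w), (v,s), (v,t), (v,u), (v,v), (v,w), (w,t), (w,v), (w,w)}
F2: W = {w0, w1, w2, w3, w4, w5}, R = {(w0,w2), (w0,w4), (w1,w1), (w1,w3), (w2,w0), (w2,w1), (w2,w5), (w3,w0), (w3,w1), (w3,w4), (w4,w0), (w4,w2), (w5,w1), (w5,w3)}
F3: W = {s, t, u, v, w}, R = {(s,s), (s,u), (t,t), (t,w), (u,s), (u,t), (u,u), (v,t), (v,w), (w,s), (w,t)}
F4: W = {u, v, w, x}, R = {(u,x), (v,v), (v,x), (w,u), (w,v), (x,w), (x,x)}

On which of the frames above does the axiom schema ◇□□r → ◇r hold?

Frame correspondent (Sahlqvist): ∀x ∀y (xRy → ∃w (yR²w ∧ xRw)) — i.e. a generalized confluence (Geach) condition.
F1: fails — vRt but no w* with tR²w* and vRw*.
F2: holds.
F3: holds.
F4: fails — wRu but no t with uR²t and wRt.
Valid on: F2, F3.

F2, F3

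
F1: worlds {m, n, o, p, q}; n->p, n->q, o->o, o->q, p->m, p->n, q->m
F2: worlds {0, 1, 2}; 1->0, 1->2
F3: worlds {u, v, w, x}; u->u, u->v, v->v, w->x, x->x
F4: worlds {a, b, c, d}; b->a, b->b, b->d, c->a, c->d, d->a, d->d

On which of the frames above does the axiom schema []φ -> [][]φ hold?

F2, F3, F4

The schema corresponds to transitivity: forall x forall y forall z (Rxy & Ryz -> Rxz).
F1: fails — Rpn and Rnq but not Rpq.
F2: holds.
F3: holds.
F4: holds.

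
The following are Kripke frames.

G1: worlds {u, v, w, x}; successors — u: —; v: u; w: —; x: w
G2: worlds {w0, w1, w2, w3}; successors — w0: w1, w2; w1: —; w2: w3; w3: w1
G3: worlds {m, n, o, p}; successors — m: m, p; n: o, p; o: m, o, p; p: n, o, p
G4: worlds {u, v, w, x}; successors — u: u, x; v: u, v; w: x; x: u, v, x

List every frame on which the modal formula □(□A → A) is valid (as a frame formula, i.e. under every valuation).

G4

Frame correspondent (Sahlqvist): ∀x ∀y (Rxy → Ryy) — i.e. shift-reflexivity.
G1: fails — Rxw but not Rww.
G2: fails — Rw0w1 but not Rw1w1.
G3: fails — Rpn but not Rnn.
G4: condition met.
Valid on: G4.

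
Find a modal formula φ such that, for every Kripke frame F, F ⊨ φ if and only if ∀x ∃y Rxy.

□q → ◇q

This is seriality; the standard corresponding axiom is D: □q → ◇q.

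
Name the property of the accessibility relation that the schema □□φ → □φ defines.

Density

Suppose □□φ→□φ is valid. Take Rxy and set V(φ)={w : xR²w}. Then □□φ at x, so □φ at x, so φ at y, i.e. ∃z(Rxz∧Rzy).
Conversely, on a frame with density the schema holds at every world under every valuation.
Frame condition: ∀x ∀y (Rxy → ∃z (Rxz ∧ Rzy)).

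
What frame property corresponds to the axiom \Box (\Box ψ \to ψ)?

Suppose □(□ψ→ψ) is valid. Take Rxy and set V(ψ)={w : Ryw}. Then at y, □ψ holds; since □(□ψ→ψ) at x, □ψ→ψ at y, so ψ at y, i.e. Ryy.

shift-reflexivity: \forall x \forall y (Rxy \to Ryy)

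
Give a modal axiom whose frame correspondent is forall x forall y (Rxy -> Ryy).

□(□p → p)

A defining formula is □(□p → p) (the T□ axiom).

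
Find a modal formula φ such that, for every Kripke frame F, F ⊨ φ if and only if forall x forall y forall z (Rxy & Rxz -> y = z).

A defining formula is ◇ψ → □ψ (the CD axiom).
Suppose ◇ψ→□ψ is valid. Take Rxy, Rxz and set V(ψ)={y}. Then ◇ψ at x, so □ψ at x, so ψ at z, i.e. z=y.

◇ψ → □ψ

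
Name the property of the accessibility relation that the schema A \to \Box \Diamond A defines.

Suppose A→□◇A is valid. Take Rxy and set V(A)={x}. Then A at x, so □◇A at x, so ◇A at y, so some z with Ryz has A; z=x, i.e. Ryx.
Conversely, on a frame with symmetry the schema holds at every world under every valuation.
Frame condition: \forall x \forall y (Rxy \to Ryx).

Symmetry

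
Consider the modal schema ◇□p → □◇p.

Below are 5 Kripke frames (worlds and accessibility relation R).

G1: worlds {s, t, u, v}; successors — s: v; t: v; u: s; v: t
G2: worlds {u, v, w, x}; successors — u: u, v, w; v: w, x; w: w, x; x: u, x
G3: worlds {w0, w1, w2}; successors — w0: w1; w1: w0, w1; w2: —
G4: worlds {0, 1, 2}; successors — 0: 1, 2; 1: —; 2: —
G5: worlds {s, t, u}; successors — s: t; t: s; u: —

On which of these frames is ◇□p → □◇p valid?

G1, G2, G3, G5

Frame correspondent (Sahlqvist): ∀x ∀y ∀z (Rxy ∧ Rxz → ∃w (Ryw ∧ Rzw)) — i.e. convergence.
G1: satisfies the condition.
G2: satisfies the condition.
G3: satisfies the condition.
G4: fails — R01 and R01 but 1 and 1 have no common successor.
G5: satisfies the condition.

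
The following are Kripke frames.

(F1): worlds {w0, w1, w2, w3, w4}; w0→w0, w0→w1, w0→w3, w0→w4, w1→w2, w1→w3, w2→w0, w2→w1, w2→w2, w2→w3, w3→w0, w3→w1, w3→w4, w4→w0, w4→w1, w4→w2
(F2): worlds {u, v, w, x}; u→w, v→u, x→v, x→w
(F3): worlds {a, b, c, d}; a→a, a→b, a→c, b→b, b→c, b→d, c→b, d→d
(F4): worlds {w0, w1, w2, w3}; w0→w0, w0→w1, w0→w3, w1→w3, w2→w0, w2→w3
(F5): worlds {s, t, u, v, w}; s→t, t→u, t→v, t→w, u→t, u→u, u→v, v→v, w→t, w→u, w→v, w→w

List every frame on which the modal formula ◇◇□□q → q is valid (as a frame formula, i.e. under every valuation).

This is the axiom for a generalized confluence (Geach) condition; its first-order frame correspondent is ∀x ∀y (xR²y → ∃w (yR²w ∧ x = w)).
(F1): holds.
(F2): fails — vR²w but no t with wR²t and v=t.
(F3): fails — aR²b but no w with bR²w and a=w.
(F4): fails — w0R²w1 but no w with w1R²w and w0=w.
(F5): fails — sR²u but no w* with uR²w* and s=w*.
Valid on: (F1).

(F1)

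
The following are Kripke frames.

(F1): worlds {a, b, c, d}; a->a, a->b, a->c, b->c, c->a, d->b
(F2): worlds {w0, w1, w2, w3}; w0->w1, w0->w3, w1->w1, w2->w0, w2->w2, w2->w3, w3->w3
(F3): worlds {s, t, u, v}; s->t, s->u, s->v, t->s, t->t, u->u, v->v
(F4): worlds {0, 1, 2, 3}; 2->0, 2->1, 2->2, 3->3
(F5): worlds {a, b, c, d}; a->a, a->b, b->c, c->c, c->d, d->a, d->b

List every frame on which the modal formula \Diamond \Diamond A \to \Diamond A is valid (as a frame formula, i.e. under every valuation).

The schema corresponds to transitivity: \forall x \forall y \forall z (Rxy \wedge Ryz \to Rxz).
(F1): fails — Rbc and Rca but not Rba.
(F2): fails — Rw2w0 and Rw0w1 but not Rw2w1.
(F3): fails — Rts and Rsv but not Rtv.
(F4): condition met.
(F5): fails — Rbc and Rcd but not Rbd.

(F4)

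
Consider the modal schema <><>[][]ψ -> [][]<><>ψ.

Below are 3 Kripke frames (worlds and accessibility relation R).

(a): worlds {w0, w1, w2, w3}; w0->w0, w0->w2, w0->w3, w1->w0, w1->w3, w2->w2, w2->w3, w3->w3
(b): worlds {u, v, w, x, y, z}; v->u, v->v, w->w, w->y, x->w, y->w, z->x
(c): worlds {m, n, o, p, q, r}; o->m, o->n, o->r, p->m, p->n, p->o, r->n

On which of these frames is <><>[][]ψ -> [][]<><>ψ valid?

(a)

This is the axiom for a generalized confluence (Geach) condition; its first-order frame correspondent is forall x forall y forall z ((x R^2 y & x R^2 z) -> exists w (y R^2 w & z R^2 w)).
(a): condition met.
(b): fails — vR²u, vR²u but no t with uR²t and uR²t.
(c): fails — oR²n, oR²n but no w with nR²w and nR²w.
Valid on: (a).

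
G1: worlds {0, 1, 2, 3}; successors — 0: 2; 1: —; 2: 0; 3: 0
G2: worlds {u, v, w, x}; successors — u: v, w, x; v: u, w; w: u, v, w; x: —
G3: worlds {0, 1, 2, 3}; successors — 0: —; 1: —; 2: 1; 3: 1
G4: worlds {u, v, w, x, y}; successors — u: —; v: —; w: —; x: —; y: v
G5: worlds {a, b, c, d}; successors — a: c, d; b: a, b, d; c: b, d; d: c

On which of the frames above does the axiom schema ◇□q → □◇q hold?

This is the axiom for convergence; its first-order frame correspondent is ∀x ∀y ∀z (Rxy ∧ Rxz → ∃w (Ryw ∧ Rzw)).
G1: ✓.
G2: fails — Ruv and Rux but v and x have no common successor.
G3: fails — R21 and R21 but 1 and 1 have no common successor.
G4: fails — Ryv and Ryv but v and v have no common successor.
G5: fails — Rac and Rad but c and d have no common successor.
Valid on: G1.

G1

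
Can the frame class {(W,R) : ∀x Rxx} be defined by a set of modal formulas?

Yes — defined by □q → q

This is a Sahlqvist condition; the T axiom □q → q defines it.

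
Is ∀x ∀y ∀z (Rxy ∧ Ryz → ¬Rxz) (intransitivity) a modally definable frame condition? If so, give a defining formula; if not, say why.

Not modally definable

Modal frame validity is preserved under surjective bounded morphisms.
The 5-cycle (worlds 0,1,2,3,4 with 0→1→2→3→4→0) is intransitive. Mapping every world to a single reflexive point • is a surjective bounded morphism; the reflexive point is not intransitive (R••∧R•• but R••).
So the class is not modally definable.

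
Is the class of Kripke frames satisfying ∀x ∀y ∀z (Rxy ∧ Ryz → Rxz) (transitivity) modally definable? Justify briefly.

This is a Sahlqvist condition; the 4 axiom □q → □□q defines it.

Yes — defined by □q → □□q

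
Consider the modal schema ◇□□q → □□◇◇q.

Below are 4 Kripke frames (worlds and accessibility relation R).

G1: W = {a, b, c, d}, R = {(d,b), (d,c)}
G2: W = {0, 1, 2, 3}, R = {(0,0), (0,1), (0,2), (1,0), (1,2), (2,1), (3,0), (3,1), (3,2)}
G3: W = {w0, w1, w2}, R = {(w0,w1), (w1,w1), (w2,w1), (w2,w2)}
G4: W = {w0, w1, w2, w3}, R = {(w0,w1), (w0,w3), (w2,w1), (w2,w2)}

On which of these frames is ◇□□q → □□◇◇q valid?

This is the axiom for a generalized confluence (Geach) condition; its first-order frame correspondent is ∀x ∀y ∀z ((xRy ∧ xR²z) → ∃w (yR²w ∧ zR²w)).
G1: ✓.
G2: ✓.
G3: ✓.
G4: fails — w2Rw1, w2R²w1 but no w with w1R²w and w1R²w.
Valid on: G1, G2, G3.

G1, G2, G3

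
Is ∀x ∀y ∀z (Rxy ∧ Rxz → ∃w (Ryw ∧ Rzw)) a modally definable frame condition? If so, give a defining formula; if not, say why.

The condition is convergence. A defining modal formula is ◇□q → □◇q.

Yes, by ◇□q → □◇q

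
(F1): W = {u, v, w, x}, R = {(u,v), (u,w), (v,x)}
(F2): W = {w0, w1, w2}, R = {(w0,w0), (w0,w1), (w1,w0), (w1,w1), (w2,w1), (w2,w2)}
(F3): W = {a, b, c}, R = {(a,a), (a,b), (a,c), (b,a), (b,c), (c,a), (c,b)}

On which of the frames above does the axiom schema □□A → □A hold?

Frame correspondent (Sahlqvist): ∀x ∀y (Rxy → ∃z (Rxz ∧ Rzy)) — i.e. density.
(F1): fails — Ruv but no z with Ruz and Rzv.
(F2): satisfies the condition.
(F3): satisfies the condition.
Valid on: (F2), (F3).

(F2), (F3)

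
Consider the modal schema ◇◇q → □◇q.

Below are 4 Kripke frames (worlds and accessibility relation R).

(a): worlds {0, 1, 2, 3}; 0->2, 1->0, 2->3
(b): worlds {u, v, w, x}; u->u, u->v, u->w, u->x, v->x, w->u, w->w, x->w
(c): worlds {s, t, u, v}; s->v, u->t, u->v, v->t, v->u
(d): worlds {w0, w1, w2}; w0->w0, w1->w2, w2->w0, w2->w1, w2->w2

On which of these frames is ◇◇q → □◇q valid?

(a)

This is the axiom for a generalized confluence (Geach) condition; its first-order frame correspondent is ∀x ∀y ∀z ((xR²y ∧ xRz) → ∃w (y = w ∧ zRw)).
(a): satisfies the condition.
(b): fails — uR²u, uRv but no t with u=t and vRt.
(c): fails — uR²t, uRt but no w with t=w and tRw.
(d): fails — w2R²w0, w2Rw1 but no w with w0=w and w1Rw.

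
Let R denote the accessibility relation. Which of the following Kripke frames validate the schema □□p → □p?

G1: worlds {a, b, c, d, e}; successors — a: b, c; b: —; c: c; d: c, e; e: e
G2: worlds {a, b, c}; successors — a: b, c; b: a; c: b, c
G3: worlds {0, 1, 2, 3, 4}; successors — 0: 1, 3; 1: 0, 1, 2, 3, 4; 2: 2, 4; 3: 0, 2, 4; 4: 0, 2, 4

G3

Frame correspondent (Sahlqvist): ∀x ∀y (Rxy → ∃z (Rxz ∧ Rzy)) — i.e. density.
G1: fails — Rab but no z with Raz and Rzb.
G2: fails — Rba but no z with Rbz and Rza.
G3: condition met.
Valid on: G3.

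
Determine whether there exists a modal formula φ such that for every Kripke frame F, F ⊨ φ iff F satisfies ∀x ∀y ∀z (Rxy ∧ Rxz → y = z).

Yes, by ◇q → □q

Yes: it is partial functionality, defined by the CD schema ◇q → □q.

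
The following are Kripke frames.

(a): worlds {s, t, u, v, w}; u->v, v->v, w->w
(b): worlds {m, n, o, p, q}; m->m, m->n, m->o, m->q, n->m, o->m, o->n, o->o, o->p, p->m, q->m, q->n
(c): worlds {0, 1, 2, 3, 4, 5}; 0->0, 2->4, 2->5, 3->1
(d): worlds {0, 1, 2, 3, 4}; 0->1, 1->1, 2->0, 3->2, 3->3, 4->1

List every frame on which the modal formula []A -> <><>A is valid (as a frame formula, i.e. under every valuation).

Frame correspondent (Sahlqvist): forall x exists w (xRw & x R^2 w) — i.e. a generalized confluence (Geach) condition.
(a): fails — at s but no w* with sRw* and sR²w*.
(b): condition met.
(c): fails — at 1 but no w with 1Rw and 1R²w.
(d): fails — at 2 but no w with 2Rw and 2R²w.

(b)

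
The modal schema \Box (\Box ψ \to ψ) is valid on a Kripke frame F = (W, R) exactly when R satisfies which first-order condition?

Shift-reflexivity

Suppose □(□ψ→ψ) is valid. Take Rxy and set V(ψ)={w : Ryw}. Then at y, □ψ holds; since □(□ψ→ψ) at x, □ψ→ψ at y, so ψ at y, i.e. Ryy.
The converse is a direct semantic check.
Frame condition: \forall x \forall y (Rxy \to Ryy).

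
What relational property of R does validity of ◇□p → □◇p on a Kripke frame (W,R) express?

convergence

Suppose ◇□p→□◇p is valid. Take Rxy, Rxz and set V(p)={w : Ryw}. Then □p at y so ◇□p at x, so □◇p at x, so ◇p at z, giving w with Rzw and Ryw.
The converse is a direct semantic check.
So the correspondent is convergence.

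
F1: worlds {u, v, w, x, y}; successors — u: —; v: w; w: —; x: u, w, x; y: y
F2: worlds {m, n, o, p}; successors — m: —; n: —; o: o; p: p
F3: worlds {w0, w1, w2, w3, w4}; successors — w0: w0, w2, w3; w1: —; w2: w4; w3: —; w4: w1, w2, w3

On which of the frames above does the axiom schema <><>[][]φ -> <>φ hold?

The schema corresponds to a generalized confluence (Geach) condition: forall x forall y (x R^2 y -> exists w (y R^2 w & xRw)).
F1: fails — xR²u but no t with uR²t and xRt.
F2: condition met.
F3: fails — w0R²w3 but no w with w3R²w and w0Rw.
Valid on: F2.

F2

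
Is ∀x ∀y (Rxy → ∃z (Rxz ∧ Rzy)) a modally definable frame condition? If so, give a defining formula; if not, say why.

This is a Sahlqvist condition; the C4 axiom □□p → □p defines it.
Suppose □□p→□p is valid. Take Rxy and set V(p)={w : xR²w}. Then □□p at x, so □p at x, so p at y, i.e. ∃z(Rxz∧Rzy).

Yes — defined by □□p → □p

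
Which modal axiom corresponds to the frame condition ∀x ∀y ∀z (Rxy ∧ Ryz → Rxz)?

□p → □□p

The condition is transitivity. The 4 schema □p → □□p defines it.
Suppose □p→□□p is valid. Take Rxy, Ryz and set V(p)={w : Rxw}. Then □p at x, so □□p at x, so □p at y, so p at z, i.e. Rxz.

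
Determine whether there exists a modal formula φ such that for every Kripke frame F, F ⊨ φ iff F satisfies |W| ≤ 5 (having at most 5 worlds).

If a class were modally definable it would be closed under disjoint unions (Goldblatt–Thomason).
Any modal formula valid on each of 6 disjoint one-world frames is valid on their disjoint union (validity is preserved under disjoint unions). Each one-world frame has |W|=1≤5, but the union has |W|=6.
So no modal formula (or set of formulas) defines exactly the |W|≤5 frames.

No — not modally definable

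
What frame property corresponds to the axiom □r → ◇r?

seriality: ∀x ∃y Rxy

Suppose □r→◇r is valid. At any x set V(r)=W. Then □r at x, so ◇r at x, so x has a successor.
The converse is a direct semantic check.
So the correspondent is seriality.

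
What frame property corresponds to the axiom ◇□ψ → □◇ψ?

convergence: ∀x ∀y ∀z (Rxy ∧ Rxz → ∃w (Ryw ∧ Rzw))

Suppose ◇□ψ→□◇ψ is valid. Take Rxy, Rxz and set V(ψ)={w : Ryw}. Then □ψ at y so ◇□ψ at x, so □◇ψ at x, so ◇ψ at z, giving w with Rzw and Ryw.
The converse is a direct semantic check.
Frame condition: ∀x ∀y ∀z (Rxy ∧ Rxz → ∃w (Ryw ∧ Rzw)).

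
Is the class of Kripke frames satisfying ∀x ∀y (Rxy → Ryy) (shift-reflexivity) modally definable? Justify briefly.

Yes: it is shift-reflexivity, defined by the T□ schema □(□r → r).
Suppose □(□r→r) is valid. Take Rxy and set V(r)={w : Ryw}. Then at y, □r holds; since □(□r→r) at x, □r→r at y, so r at y, i.e. Ryy.

Yes — defined by □(□r → r)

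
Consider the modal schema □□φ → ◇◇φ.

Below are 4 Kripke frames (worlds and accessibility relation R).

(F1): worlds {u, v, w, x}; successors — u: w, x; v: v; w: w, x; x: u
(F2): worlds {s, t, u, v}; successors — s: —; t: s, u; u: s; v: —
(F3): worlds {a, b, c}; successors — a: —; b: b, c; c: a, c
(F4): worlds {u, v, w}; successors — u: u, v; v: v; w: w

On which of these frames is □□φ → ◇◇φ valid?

(F1), (F4)

The schema corresponds to a generalized confluence (Geach) condition: ∀x ∃w (xR²w ∧ xR²w).
(F1): ✓.
(F2): fails — at s but no w with sR²w and sR²w.
(F3): fails — at a but no w with aR²w and aR²w.
(F4): ✓.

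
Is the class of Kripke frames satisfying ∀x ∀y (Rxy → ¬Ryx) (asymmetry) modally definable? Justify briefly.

Any modally definable frame class is closed under surjective bounded morphisms.
The 5-cycle (worlds w0,w1,w2,w3,w4 with w0→w1→w2→w3→w4→w0) is asymmetric. Mapping every world to a single reflexive point • is a surjective bounded morphism, and the reflexive point is not asymmetric (R•• but asymmetry requires ¬R••).
So the class is not modally definable.

Not modally definable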